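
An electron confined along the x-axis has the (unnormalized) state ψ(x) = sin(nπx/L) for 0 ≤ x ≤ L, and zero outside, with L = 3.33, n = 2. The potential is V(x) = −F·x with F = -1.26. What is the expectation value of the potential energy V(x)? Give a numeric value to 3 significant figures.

2.10

⟨V⟩ = ∫ V(x)·|ψ|² dx / ∫|ψ|² dx.
With sin²θ = (1 − cos2θ)/2 on 0 ≤ x ≤ L: ∫sin²(nπx/L) dx = L/2, ∫x·sin²(nπx/L) dx = L²/4, ∫x²·sin²(nπx/L) dx = L³·(1/6 − 1/(4n²π²)); higher powers xᵏ the same way, integrating xᵏ·cos(2nπx/L) by parts.
State is unnormalized: ∫|ψ|² dx = 1.6650, and ∫ψ*·V(x)·ψ dx = 3.4930, so ⟨V⟩ = 3.4930 / 1.6650.
⟨V⟩ = 2.0979.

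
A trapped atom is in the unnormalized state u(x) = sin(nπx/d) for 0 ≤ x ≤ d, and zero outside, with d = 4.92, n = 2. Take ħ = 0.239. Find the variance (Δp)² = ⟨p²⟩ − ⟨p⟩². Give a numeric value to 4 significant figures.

Compute ⟨p⟩ and ⟨p²⟩ separately; (Δp)² = ⟨p²⟩ − ⟨p⟩².
d/dx sin(nπx/d) = (nπ/d)·cos(nπx/d) and d²/dx² sin(nπx/d) = −(nπ/d)²·sin(nπx/d); on 0 ≤ x ≤ d, ∫sin²(nπx/d) dx = d/2 and ∫sin(nπx/d)·cos(nπx/d) dx = 0.
Normalization: ∫|u|² dx = 2.4600.
⟨p⟩ = 0.0000 and ⟨p²⟩ = 0.093159.
(Δp)² = 0.093159 − (0.0000)² = 0.093159.

0.09316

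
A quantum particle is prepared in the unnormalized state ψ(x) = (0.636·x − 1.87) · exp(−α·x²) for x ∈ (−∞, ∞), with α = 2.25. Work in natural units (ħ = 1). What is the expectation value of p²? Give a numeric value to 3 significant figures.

p² ψ = −ħ² d²ψ/dx²; ⟨p²⟩ = −ħ² ∫ ψ*·ψ'' dx / ∫|ψ|² dx.
Expand each integrand as polynomial × e^(−2αx²) and use ∫x^(2j)·e^(−2αx²) dx = (2j−1)!!/(4α)^j · √(π/(2α)), odd powers → 0; here √(π/(2α)) = 0.83554. Differentiate with the product rule, d/dx e^(−αx²) = −2αx·e^(−αx²).
State is unnormalized: ∫|ψ|² dx = 2.9594, and ∫ψ*·(−ħ² ψ'') dx = 6.8276, so ⟨p²⟩ = 6.8276 / 2.9594.
⟨p²⟩ = 2.3071.

2.31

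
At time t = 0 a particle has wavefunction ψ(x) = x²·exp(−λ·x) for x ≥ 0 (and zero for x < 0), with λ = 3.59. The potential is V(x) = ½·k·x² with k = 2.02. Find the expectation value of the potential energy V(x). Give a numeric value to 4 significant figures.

0.5878

⟨V⟩ = ∫ V(x)·|ψ|² dx / ∫|ψ|² dx.
Every integrand reduces to terms xʲ·e^(−2λx) on [0, ∞); use ∫₀^∞ xʲ·e^(−2λx) dx = j!/(2λ)^(j+1).
State is unnormalized: ∫|ψ|² dx = 0.0012577, and ∫ψ*·V(x)·ψ dx = 0.00073924, so ⟨V⟩ = 0.00073924 / 0.0012577.
⟨V⟩ = 0.58775.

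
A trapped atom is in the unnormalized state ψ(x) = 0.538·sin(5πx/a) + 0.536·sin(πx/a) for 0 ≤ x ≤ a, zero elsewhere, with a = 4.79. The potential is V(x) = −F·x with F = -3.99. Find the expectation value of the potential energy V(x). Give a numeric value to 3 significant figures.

⟨V⟩ = ∫ V(x)·|ψ|² dx / ∫|ψ|² dx.
On 0 ≤ x ≤ a (j ≠ l): ∫sin²(jπx/a) dx = a/2, ∫sin(jπx/a)·sin(lπx/a) dx = 0; diagonal moments ∫x·sin²(jπx/a) dx = a²/4, ∫x²·sin²(jπx/a) dx = a³·(1/6 − 1/(4j²π²)); cross terms ∫x·sin(jπx/a)·sin(lπx/a) dx = 0 for j + l even and −4jla²/(π²(j² − l²)²) for j + l odd, ∫x²·sin(jπx/a)·sin(lπx/a) dx = (−1)^(j+l)·4jla³/(π²(j² − l²)²); higher powers the same way via product-to-sum and parts.
State is unnormalized: ∫|ψ|² dx = 1.3813, and ∫ψ*·V(x)·ψ dx = 13.200, so ⟨V⟩ = 13.200 / 1.3813.
⟨V⟩ = 9.5561.

9.56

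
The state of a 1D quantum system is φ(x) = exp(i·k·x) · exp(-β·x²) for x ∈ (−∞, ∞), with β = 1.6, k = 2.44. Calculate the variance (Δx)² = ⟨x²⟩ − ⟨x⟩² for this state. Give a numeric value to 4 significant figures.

Compute ⟨x⟩ and ⟨x²⟩ separately, then (Δx)² = ⟨x²⟩ − ⟨x⟩².
Gaussian moments: ∫x^(2j)·e^(−2βx²) dx = (2j−1)!!/(4β)^j · √(π/(2β)), odd powers integrate to 0; here √(π/(2β)) = 0.99083.
Normalization: ∫|φ|² dx = 0.99083.
⟨x⟩ = 0.0000 and ⟨x²⟩ = 0.15625.
(Δx)² = 0.15625 − (0.0000)² = 0.15625.

0.1563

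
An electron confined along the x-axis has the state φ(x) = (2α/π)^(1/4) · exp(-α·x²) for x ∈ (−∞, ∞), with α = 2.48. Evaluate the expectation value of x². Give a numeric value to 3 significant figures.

⟨x²⟩ = ∫ x²·|φ|² dx (integrals over the domain).
Gaussian moments: ∫x^(2j)·e^(−2αx²) dx = (2j−1)!!/(4α)^j · √(π/(2α)), odd powers integrate to 0; here √(π/(2α)) = 0.79586.
⟨x²⟩ = 0.10081.

0.101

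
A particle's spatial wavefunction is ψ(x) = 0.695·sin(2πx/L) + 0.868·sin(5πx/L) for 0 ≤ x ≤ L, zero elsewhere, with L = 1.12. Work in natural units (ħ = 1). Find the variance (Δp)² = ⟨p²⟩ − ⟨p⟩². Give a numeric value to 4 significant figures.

Compute ⟨p⟩ and ⟨p²⟩ separately; (Δp)² = ⟨p²⟩ − ⟨p⟩².
d²/dx² sin(jπx/L) = −(jπ/L)²·sin(jπx/L); on 0 ≤ x ≤ L, ∫sin²(jπx/L) dx = L/2 and ∫sin(jπx/L)·sin(lπx/L) dx = 0 for j ≠ l, so only diagonal terms survive in ∫|ψ|² and ∫ψ·ψ″; ∫ψ·ψ′ dx = [ψ²/2] between the walls = 0.
Normalization: ∫|ψ|² dx = 0.69241.
⟨p⟩ = 0.0000 and ⟨p²⟩ = 132.15.
(Δp)² = 132.15 − (0.0000)² = 132.15.

132.2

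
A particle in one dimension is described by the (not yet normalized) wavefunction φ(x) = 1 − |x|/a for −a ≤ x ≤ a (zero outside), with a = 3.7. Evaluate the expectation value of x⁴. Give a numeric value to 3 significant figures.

5.35

⟨x⁴⟩ = ∫ x⁴·|φ|² dx / ∫|φ|² dx (integrals over the domain).
φ is even, so ∫ over [−a, a] = 2∫₀ᵃ with φ = 1 − x/a there: ∫₀ᵃ (1 − x/a)² dx = a/3, ∫₀ᵃ x²(1 − x/a)² dx = a³/30, ∫₀ᵃ x⁴(1 − x/a)² dx = a⁵/105.
State is unnormalized: ∫|φ|² dx = 2.4667, and ∫φ*·x⁴·φ dx = 13.208, so ⟨x⁴⟩ = 13.208 / 2.4667.
⟨x⁴⟩ = 5.3547.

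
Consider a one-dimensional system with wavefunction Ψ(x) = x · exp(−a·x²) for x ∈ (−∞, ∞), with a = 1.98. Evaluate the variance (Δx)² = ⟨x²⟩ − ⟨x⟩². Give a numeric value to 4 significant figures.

Compute ⟨x⟩ and ⟨x²⟩ separately, then (Δx)² = ⟨x²⟩ − ⟨x⟩².
Expand each integrand as polynomial × e^(−2ax²) and use ∫x^(2j)·e^(−2ax²) dx = (2j−1)!!/(4a)^j · √(π/(2a)), odd powers → 0; here √(π/(2a)) = 0.89069.
Normalization: ∫|Ψ|² dx = 0.11246.
⟨x⟩ = 0.0000 and ⟨x²⟩ = 0.37879.
(Δx)² = 0.37879 − (0.0000)² = 0.37879.

0.3788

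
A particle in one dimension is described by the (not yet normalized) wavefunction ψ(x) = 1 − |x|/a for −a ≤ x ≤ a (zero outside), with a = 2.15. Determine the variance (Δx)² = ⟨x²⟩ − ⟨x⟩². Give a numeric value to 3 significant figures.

Compute ⟨x⟩ and ⟨x²⟩ separately, then (Δx)² = ⟨x²⟩ − ⟨x⟩².
ψ is even, so ∫ over [−a, a] = 2∫₀ᵃ with ψ = 1 − x/a there: ∫₀ᵃ (1 − x/a)² dx = a/3, ∫₀ᵃ x²(1 − x/a)² dx = a³/30, ∫₀ᵃ x⁴(1 − x/a)² dx = a⁵/105.
Normalization: ∫|ψ|² dx = 1.4333.
⟨x⟩ = 0.0000 and ⟨x²⟩ = 0.46225.
(Δx)² = 0.46225 − (0.0000)² = 0.46225.

0.462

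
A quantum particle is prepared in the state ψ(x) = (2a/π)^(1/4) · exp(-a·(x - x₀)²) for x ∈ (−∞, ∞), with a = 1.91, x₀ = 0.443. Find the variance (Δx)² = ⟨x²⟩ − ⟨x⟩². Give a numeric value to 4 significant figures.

Compute ⟨x⟩ and ⟨x²⟩ separately, then (Δx)² = ⟨x²⟩ − ⟨x⟩².
Gaussian moments (u = x − x₀): ∫u^(2j)·e^(−2au²) du = (2j−1)!!/(4a)^j · √(π/(2a)), odd powers integrate to 0; here √(π/(2a)) = 0.90687.
⟨x⟩ = 0.44300 and ⟨x²⟩ = 0.32714.
(Δx)² = 0.32714 − (0.44300)² = 0.13089.

0.1309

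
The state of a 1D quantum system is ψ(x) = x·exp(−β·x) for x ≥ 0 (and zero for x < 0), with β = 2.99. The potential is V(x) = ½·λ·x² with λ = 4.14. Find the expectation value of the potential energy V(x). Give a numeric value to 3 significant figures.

0.695

⟨V⟩ = ∫ V(x)·|ψ|² dx / ∫|ψ|² dx.
Every integrand reduces to terms xʲ·e^(−2βx) on [0, ∞); use ∫₀^∞ xʲ·e^(−2βx) dx = j!/(2β)^(j+1).
State is unnormalized: ∫|ψ|² dx = 0.0093525, and ∫ψ*·V(x)·ψ dx = 0.0064964, so ⟨V⟩ = 0.0064964 / 0.0093525.
⟨V⟩ = 0.69462.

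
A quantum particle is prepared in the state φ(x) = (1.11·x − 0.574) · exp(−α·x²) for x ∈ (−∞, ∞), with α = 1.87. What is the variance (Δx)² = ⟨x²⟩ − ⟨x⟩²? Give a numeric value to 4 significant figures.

Compute ⟨x⟩ and ⟨x²⟩ separately, then (Δx)² = ⟨x²⟩ − ⟨x⟩².
Expand each integrand as polynomial × e^(−2αx²) and use ∫x^(2j)·e^(−2αx²) dx = (2j−1)!!/(4α)^j · √(π/(2α)), odd powers → 0; here √(π/(2α)) = 0.91651.
Normalization: ∫|φ|² dx = 0.45294.
⟨x⟩ = -0.34472 and ⟨x²⟩ = 0.22281.
(Δx)² = 0.22281 − (-0.34472)² = 0.10398.

0.1040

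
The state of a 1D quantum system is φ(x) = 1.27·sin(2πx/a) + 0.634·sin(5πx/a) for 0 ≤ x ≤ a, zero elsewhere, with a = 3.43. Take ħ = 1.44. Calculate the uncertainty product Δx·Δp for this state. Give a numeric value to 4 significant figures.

3.488

Δx = √(⟨x²⟩−⟨x⟩²), Δp = √(⟨p²⟩−⟨p⟩²).
On 0 ≤ x ≤ a (j ≠ l): ∫sin²(jπx/a) dx = a/2, ∫sin(jπx/a)·sin(lπx/a) dx = 0; diagonal moments ∫x·sin²(jπx/a) dx = a²/4, ∫x²·sin²(jπx/a) dx = a³·(1/6 − 1/(4j²π²)); cross terms ∫x·sin(jπx/a)·sin(lπx/a) dx = 0 for j + l even and −4jla²/(π²(j² − l²)²) for j + l odd, ∫x²·sin(jπx/a)·sin(lπx/a) dx = (−1)^(j+l)·4jla³/(π²(j² − l²)²); higher powers the same way via product-to-sum and parts. d²/dx² sin(jπx/a) = −(jπ/a)²·sin(jπx/a); on 0 ≤ x ≤ a, ∫sin²(jπx/a) dx = a/2 and ∫sin(jπx/a)·sin(lπx/a) dx = 0 for j ≠ l, so only diagonal terms survive in ∫|φ|² and ∫φ·φ″; ∫φ·φ′ dx = [φ²/2] between the walls = 0.
Normalization: ∫|φ|² dx = 3.4555.
⟨x⟩ = 1.6646, ⟨x²⟩ = 3.6248 ⇒ Δx = 0.92403.
⟨p⟩ = 0.0000, ⟨p²⟩ = 14.246 ⇒ Δp = 3.7744.
Δx·Δp = 3.4876.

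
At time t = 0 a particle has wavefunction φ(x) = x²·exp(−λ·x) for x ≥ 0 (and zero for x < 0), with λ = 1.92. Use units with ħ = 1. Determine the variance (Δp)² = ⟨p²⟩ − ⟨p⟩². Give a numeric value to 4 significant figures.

1.229

Compute ⟨p⟩ and ⟨p²⟩ separately; (Δp)² = ⟨p²⟩ − ⟨p⟩².
Differentiate x²·exp(−λ·x) with the product rule; every integrand then reduces to terms xʲ·e^(−2λx) on [0, ∞), with ∫₀^∞ xʲ·e^(−2λx) dx = j!/(2λ)^(j+1).
Normalization: ∫|φ|² dx = 0.028745.
⟨p⟩ = 0.0000 and ⟨p²⟩ = 1.2288.
(Δp)² = 1.2288 − (0.0000)² = 1.2288.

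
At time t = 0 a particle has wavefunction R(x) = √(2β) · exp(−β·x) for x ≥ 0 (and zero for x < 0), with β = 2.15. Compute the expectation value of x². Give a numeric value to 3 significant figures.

⟨x²⟩ = ∫ x²·|R|² dx (integrals over the domain).
Every integrand reduces to terms xʲ·e^(−2βx) on [0, ∞); use ∫₀^∞ xʲ·e^(−2βx) dx = j!/(2β)^(j+1).
⟨x²⟩ = 0.10817.

0.108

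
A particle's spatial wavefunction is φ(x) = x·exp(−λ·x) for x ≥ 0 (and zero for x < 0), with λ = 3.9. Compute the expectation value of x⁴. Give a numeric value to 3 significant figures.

0.0973

⟨x⁴⟩ = ∫ x⁴·|φ|² dx / ∫|φ|² dx (integrals over the domain).
Every integrand reduces to terms xʲ·e^(−2λx) on [0, ∞); use ∫₀^∞ xʲ·e^(−2λx) dx = j!/(2λ)^(j+1).
State is unnormalized: ∫|φ|² dx = 0.0042145, and ∫φ*·x⁴·φ dx = 0.00040989, so ⟨x⁴⟩ = 0.00040989 / 0.0042145.
⟨x⁴⟩ = 0.097258.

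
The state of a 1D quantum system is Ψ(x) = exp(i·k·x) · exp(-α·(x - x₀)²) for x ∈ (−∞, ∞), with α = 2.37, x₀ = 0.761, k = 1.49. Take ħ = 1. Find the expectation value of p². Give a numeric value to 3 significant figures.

p² Ψ = −ħ² d²Ψ/dx²; ⟨p²⟩ = −ħ² ∫ Ψ*·Ψ'' dx / ∫|Ψ|² dx.
Gaussian moments (u = x − x₀): ∫u^(2j)·e^(−2αu²) du = (2j−1)!!/(4α)^j · √(π/(2α)), odd powers integrate to 0; here √(π/(2α)) = 0.81412. Derivatives: Ψ′ = (ik − 2αu)·Ψ, Ψ″ = ((ik − 2αu)² − 2α)·Ψ; the odd-in-u pieces drop out.
State is unnormalized: ∫|Ψ|² dx = 0.81412, and ∫Ψ*·(−ħ² Ψ'') dx = 3.7369, so ⟨p²⟩ = 3.7369 / 0.81412.
⟨p²⟩ = 4.5901.

4.59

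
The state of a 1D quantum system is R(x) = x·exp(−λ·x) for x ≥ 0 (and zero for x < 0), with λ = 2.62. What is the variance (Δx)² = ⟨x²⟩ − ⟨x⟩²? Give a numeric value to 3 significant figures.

0.109

Compute ⟨x⟩ and ⟨x²⟩ separately, then (Δx)² = ⟨x²⟩ − ⟨x⟩².
Every integrand reduces to terms xʲ·e^(−2λx) on [0, ∞); use ∫₀^∞ xʲ·e^(−2λx) dx = j!/(2λ)^(j+1).
Normalization: ∫|R|² dx = 0.013901.
⟨x⟩ = 0.57252 and ⟨x²⟩ = 0.43704.
(Δx)² = 0.43704 − (0.57252)² = 0.10926.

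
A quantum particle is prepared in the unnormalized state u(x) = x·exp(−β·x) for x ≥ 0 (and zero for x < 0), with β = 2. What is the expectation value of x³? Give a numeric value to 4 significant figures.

⟨x³⟩ = ∫ x³·|u|² dx / ∫|u|² dx (integrals over the domain).
Every integrand reduces to terms xʲ·e^(−2βx) on [0, ∞); use ∫₀^∞ xʲ·e^(−2βx) dx = j!/(2β)^(j+1).
State is unnormalized: ∫|u|² dx = 0.031250, and ∫u*·x³·u dx = 0.029297, so ⟨x³⟩ = 0.029297 / 0.031250.
⟨x³⟩ = 0.93750.

0.9375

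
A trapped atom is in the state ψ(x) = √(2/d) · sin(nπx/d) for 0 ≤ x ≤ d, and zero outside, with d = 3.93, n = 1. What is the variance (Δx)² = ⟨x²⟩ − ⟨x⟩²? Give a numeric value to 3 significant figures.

Compute ⟨x⟩ and ⟨x²⟩ separately, then (Δx)² = ⟨x²⟩ − ⟨x⟩².
With sin²θ = (1 − cos2θ)/2 on 0 ≤ x ≤ d: ∫sin²(nπx/d) dx = d/2, ∫x·sin²(nπx/d) dx = d²/4, ∫x²·sin²(nπx/d) dx = d³·(1/6 − 1/(4n²π²)); higher powers xᵏ the same way, integrating xᵏ·cos(2nπx/d) by parts.
⟨x⟩ = 1.9650 and ⟨x²⟩ = 4.3659.
(Δx)² = 4.3659 − (1.9650)² = 0.50463.

0.505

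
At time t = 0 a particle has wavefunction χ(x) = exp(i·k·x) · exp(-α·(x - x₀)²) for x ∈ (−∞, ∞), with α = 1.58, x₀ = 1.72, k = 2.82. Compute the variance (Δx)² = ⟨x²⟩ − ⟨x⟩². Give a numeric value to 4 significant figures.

Compute ⟨x⟩ and ⟨x²⟩ separately, then (Δx)² = ⟨x²⟩ − ⟨x⟩².
Gaussian moments (u = x − x₀): ∫u^(2j)·e^(−2αu²) du = (2j−1)!!/(4α)^j · √(π/(2α)), odd powers integrate to 0; here √(π/(2α)) = 0.99708.
Normalization: ∫|χ|² dx = 0.99708.
⟨x⟩ = 1.7200 and ⟨x²⟩ = 3.1166.
(Δx)² = 3.1166 − (1.7200)² = 0.15823.

0.1582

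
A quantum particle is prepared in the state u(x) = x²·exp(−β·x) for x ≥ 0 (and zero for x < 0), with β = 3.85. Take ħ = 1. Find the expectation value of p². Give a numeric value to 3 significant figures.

p² u = −ħ² d²u/dx²; ⟨p²⟩ = −ħ² ∫ u*·u'' dx / ∫|u|² dx.
Differentiate x²·exp(−β·x) with the product rule; every integrand then reduces to terms xʲ·e^(−2βx) on [0, ∞), with ∫₀^∞ xʲ·e^(−2βx) dx = j!/(2β)^(j+1).
State is unnormalized: ∫|u|² dx = 0.00088666, and ∫u*·(−ħ² u'') dx = 0.0043808, so ⟨p²⟩ = 0.0043808 / 0.00088666.
⟨p²⟩ = 4.9408.

4.94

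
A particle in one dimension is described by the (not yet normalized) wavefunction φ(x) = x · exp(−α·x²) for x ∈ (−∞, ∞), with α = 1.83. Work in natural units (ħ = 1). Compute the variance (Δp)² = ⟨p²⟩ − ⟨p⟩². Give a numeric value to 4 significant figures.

5.490

Compute ⟨p⟩ and ⟨p²⟩ separately; (Δp)² = ⟨p²⟩ − ⟨p⟩².
Expand each integrand as polynomial × e^(−2αx²) and use ∫x^(2j)·e^(−2αx²) dx = (2j−1)!!/(4α)^j · √(π/(2α)), odd powers → 0; here √(π/(2α)) = 0.92648. Differentiate with the product rule, d/dx e^(−αx²) = −2αx·e^(−αx²).
Normalization: ∫|φ|² dx = 0.12657.
⟨p⟩ = 0.0000 and ⟨p²⟩ = 5.4900.
(Δp)² = 5.4900 − (0.0000)² = 5.4900.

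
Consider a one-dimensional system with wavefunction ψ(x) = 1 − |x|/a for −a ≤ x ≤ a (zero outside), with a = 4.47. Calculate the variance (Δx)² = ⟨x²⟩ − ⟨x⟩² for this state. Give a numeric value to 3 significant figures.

Compute ⟨x⟩ and ⟨x²⟩ separately, then (Δx)² = ⟨x²⟩ − ⟨x⟩².
ψ is even, so ∫ over [−a, a] = 2∫₀ᵃ with ψ = 1 − x/a there: ∫₀ᵃ (1 − x/a)² dx = a/3, ∫₀ᵃ x²(1 − x/a)² dx = a³/30, ∫₀ᵃ x⁴(1 − x/a)² dx = a⁵/105.
Normalization: ∫|ψ|² dx = 2.9800.
⟨x⟩ = 0.0000 and ⟨x²⟩ = 1.9981.
(Δx)² = 1.9981 − (0.0000)² = 1.9981.

2.00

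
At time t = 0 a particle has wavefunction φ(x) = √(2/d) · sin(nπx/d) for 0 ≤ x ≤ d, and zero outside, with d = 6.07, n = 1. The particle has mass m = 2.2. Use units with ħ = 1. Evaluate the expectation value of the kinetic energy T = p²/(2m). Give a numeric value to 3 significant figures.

T = −(ħ²/2m) d²/dx², so ⟨T⟩ = −(ħ²/2m) ∫ φ*·φ'' dx; with m = 2.2.
d/dx sin(nπx/d) = (nπ/d)·cos(nπx/d) and d²/dx² sin(nπx/d) = −(nπ/d)²·sin(nπx/d); on 0 ≤ x ≤ d, ∫sin²(nπx/d) dx = d/2 and ∫sin(nπx/d)·cos(nπx/d) dx = 0.
⟨T⟩ = 0.060879.

0.0609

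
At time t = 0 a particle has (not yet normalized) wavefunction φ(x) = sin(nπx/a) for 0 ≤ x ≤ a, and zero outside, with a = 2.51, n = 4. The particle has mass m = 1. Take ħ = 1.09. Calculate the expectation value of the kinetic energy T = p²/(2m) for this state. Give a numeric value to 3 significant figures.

T = −(ħ²/2m) d²/dx², so ⟨T⟩ = −(ħ²/2m) ∫ φ*·φ'' dx / ∫|φ|² dx; with m = 1.
d/dx sin(nπx/a) = (nπ/a)·cos(nπx/a) and d²/dx² sin(nπx/a) = −(nπ/a)²·sin(nπx/a); on 0 ≤ x ≤ a, ∫sin²(nπx/a) dx = a/2 and ∫sin(nπx/a)·cos(nπx/a) dx = 0.
State is unnormalized: ∫|φ|² dx = 1.2550, and ∫φ*·(−ħ²/2m · φ'') dx = 18.687, so ⟨T⟩ = 18.687 / 1.2550.
⟨T⟩ = 14.890.

14.9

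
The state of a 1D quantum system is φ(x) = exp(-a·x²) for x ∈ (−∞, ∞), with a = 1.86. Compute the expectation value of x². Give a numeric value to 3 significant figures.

0.134

⟨x²⟩ = ∫ x²·|φ|² dx / ∫|φ|² dx (integrals over the domain).
Gaussian moments: ∫x^(2j)·e^(−2ax²) dx = (2j−1)!!/(4a)^j · √(π/(2a)), odd powers integrate to 0; here √(π/(2a)) = 0.91897.
State is unnormalized: ∫|φ|² dx = 0.91897, and ∫φ*·x²·φ dx = 0.12352, so ⟨x²⟩ = 0.12352 / 0.91897.
⟨x²⟩ = 0.13441.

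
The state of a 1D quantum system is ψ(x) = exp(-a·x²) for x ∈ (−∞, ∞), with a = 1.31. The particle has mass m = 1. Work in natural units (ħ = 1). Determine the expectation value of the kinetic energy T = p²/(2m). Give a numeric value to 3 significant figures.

T = −(ħ²/2m) d²/dx², so ⟨T⟩ = −(ħ²/2m) ∫ ψ*·ψ'' dx / ∫|ψ|² dx; with m = 1.
Gaussian moments: ∫x^(2j)·e^(−2ax²) dx = (2j−1)!!/(4a)^j · √(π/(2a)), odd powers integrate to 0; here √(π/(2a)) = 1.0950. Derivatives: d/dx e^(−ax²) = −2ax·e^(−ax²), d²/dx² e^(−ax²) = (4a²x² − 2a)·e^(−ax²).
State is unnormalized: ∫|ψ|² dx = 1.0950, and ∫ψ*·(−ħ²/2m · ψ'') dx = 0.71724, so ⟨T⟩ = 0.71724 / 1.0950.
⟨T⟩ = 0.65500.

0.655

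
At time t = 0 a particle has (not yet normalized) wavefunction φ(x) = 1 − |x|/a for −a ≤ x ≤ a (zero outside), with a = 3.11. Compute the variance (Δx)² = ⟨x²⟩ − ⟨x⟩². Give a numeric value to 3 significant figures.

Compute ⟨x⟩ and ⟨x²⟩ separately, then (Δx)² = ⟨x²⟩ − ⟨x⟩².
φ is even, so ∫ over [−a, a] = 2∫₀ᵃ with φ = 1 − x/a there: ∫₀ᵃ (1 − x/a)² dx = a/3, ∫₀ᵃ x²(1 − x/a)² dx = a³/30, ∫₀ᵃ x⁴(1 − x/a)² dx = a⁵/105.
Normalization: ∫|φ|² dx = 2.0733.
⟨x⟩ = 0.0000 and ⟨x²⟩ = 0.96721.
(Δx)² = 0.96721 − (0.0000)² = 0.96721.

0.967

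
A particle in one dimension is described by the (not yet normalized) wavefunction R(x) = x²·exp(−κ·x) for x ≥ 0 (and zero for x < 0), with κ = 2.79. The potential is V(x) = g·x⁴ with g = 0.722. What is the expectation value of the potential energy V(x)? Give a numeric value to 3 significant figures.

1.25

⟨V⟩ = ∫ V(x)·|R|² dx / ∫|R|² dx.
Every integrand reduces to terms xʲ·e^(−2κx) on [0, ∞); use ∫₀^∞ xʲ·e^(−2κx) dx = j!/(2κ)^(j+1).
State is unnormalized: ∫|R|² dx = 0.0044365, and ∫R*·V(x)·R dx = 0.0055507, so ⟨V⟩ = 0.0055507 / 0.0044365.
⟨V⟩ = 1.2512.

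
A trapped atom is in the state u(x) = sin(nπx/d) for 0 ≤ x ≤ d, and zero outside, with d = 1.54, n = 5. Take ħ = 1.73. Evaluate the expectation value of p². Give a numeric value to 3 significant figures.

p² u = −ħ² d²u/dx²; ⟨p²⟩ = −ħ² ∫ u*·u'' dx / ∫|u|² dx.
d/dx sin(nπx/d) = (nπ/d)·cos(nπx/d) and d²/dx² sin(nπx/d) = −(nπ/d)²·sin(nπx/d); on 0 ≤ x ≤ d, ∫sin²(nπx/d) dx = d/2 and ∫sin(nπx/d)·cos(nπx/d) dx = 0.
State is unnormalized: ∫|u|² dx = 0.77000, and ∫u*·(−ħ² u'') dx = 239.76, so ⟨p²⟩ = 239.76 / 0.77000.
⟨p²⟩ = 311.38.

311.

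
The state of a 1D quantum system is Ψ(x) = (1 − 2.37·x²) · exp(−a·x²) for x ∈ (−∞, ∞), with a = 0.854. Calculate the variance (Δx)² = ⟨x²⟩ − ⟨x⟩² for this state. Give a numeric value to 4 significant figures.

1.124

Compute ⟨x⟩ and ⟨x²⟩ separately, then (Δx)² = ⟨x²⟩ − ⟨x⟩².
Expand each integrand as polynomial × e^(−2ax²) and use ∫x^(2j)·e^(−2ax²) dx = (2j−1)!!/(4a)^j · √(π/(2a)), odd powers → 0; here √(π/(2a)) = 1.3562.
Normalization: ∫|Ψ|² dx = 1.4328.
⟨x⟩ = 0.0000 and ⟨x²⟩ = 1.1243.
(Δx)² = 1.1243 − (0.0000)² = 1.1243.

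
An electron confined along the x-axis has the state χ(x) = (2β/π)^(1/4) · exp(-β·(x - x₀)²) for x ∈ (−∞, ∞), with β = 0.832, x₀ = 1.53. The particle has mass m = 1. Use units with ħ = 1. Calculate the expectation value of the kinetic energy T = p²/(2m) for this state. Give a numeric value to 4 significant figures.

0.4160

T = −(ħ²/2m) d²/dx², so ⟨T⟩ = −(ħ²/2m) ∫ χ*·χ'' dx; with m = 1.
Gaussian moments (u = x − x₀): ∫u^(2j)·e^(−2βu²) du = (2j−1)!!/(4β)^j · √(π/(2β)), odd powers integrate to 0; here √(π/(2β)) = 1.3740. Derivatives: d/dx e^(−βu²) = −2βu·e^(−βu²), d²/dx² e^(−βu²) = (4β²u² − 2β)·e^(−βu²).
⟨T⟩ = 0.41600.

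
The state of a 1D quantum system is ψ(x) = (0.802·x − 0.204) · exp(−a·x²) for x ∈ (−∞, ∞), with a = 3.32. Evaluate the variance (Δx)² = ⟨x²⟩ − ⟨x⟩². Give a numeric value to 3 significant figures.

0.0814

Compute ⟨x⟩ and ⟨x²⟩ separately, then (Δx)² = ⟨x²⟩ − ⟨x⟩².
Expand each integrand as polynomial × e^(−2ax²) and use ∫x^(2j)·e^(−2ax²) dx = (2j−1)!!/(4a)^j · √(π/(2a)), odd powers → 0; here √(π/(2a)) = 0.68785.
Normalization: ∫|ψ|² dx = 0.061941.
⟨x⟩ = -0.27362 and ⟨x²⟩ = 0.15630.
(Δx)² = 0.15630 − (-0.27362)² = 0.081434.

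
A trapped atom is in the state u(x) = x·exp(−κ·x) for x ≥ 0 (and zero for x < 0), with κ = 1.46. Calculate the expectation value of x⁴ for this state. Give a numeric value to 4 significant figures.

4.952

⟨x⁴⟩ = ∫ x⁴·|u|² dx / ∫|u|² dx (integrals over the domain).
Every integrand reduces to terms xʲ·e^(−2κx) on [0, ∞); use ∫₀^∞ xʲ·e^(−2κx) dx = j!/(2κ)^(j+1).
State is unnormalized: ∫|u|² dx = 0.080331, and ∫u*·x⁴·u dx = 0.39779, so ⟨x⁴⟩ = 0.39779 / 0.080331.
⟨x⁴⟩ = 4.9519.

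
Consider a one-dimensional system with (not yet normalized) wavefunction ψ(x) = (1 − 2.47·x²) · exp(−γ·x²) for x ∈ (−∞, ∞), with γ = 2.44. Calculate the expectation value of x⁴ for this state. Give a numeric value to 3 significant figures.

⟨x⁴⟩ = ∫ x⁴·|ψ|² dx / ∫|ψ|² dx (integrals over the domain).
Expand each integrand as polynomial × e^(−2γx²) and use ∫x^(2j)·e^(−2γx²) dx = (2j−1)!!/(4γ)^j · √(π/(2γ)), odd powers → 0; here √(π/(2γ)) = 0.80235.
State is unnormalized: ∫|ψ|² dx = 0.55041, and ∫ψ*·x⁴·ψ dx = 0.017963, so ⟨x⁴⟩ = 0.017963 / 0.55041.
⟨x⁴⟩ = 0.032636.

0.0326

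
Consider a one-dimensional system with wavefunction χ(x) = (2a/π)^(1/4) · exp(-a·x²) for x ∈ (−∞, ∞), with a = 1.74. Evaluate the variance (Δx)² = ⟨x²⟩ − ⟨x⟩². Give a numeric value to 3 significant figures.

0.144

Compute ⟨x⟩ and ⟨x²⟩ separately, then (Δx)² = ⟨x²⟩ − ⟨x⟩².
Gaussian moments: ∫x^(2j)·e^(−2ax²) dx = (2j−1)!!/(4a)^j · √(π/(2a)), odd powers integrate to 0; here √(π/(2a)) = 0.95013.
⟨x⟩ = 0.0000 and ⟨x²⟩ = 0.14368.
(Δx)² = 0.14368 − (0.0000)² = 0.14368.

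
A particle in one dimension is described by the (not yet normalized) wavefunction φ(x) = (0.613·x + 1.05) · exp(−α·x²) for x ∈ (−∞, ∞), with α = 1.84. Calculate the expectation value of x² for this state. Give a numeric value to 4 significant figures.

⟨x²⟩ = ∫ x²·|φ|² dx / ∫|φ|² dx (integrals over the domain).
Expand each integrand as polynomial × e^(−2αx²) and use ∫x^(2j)·e^(−2αx²) dx = (2j−1)!!/(4α)^j · √(π/(2α)), odd powers → 0; here √(π/(2α)) = 0.92396.
State is unnormalized: ∫|φ|² dx = 1.0658, and ∫φ*·x²·φ dx = 0.15763, so ⟨x²⟩ = 0.15763 / 1.0658.
⟨x²⟩ = 0.14790.

0.1479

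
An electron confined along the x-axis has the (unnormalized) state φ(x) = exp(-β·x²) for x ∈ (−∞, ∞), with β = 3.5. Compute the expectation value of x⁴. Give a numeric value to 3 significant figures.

⟨x⁴⟩ = ∫ x⁴·|φ|² dx / ∫|φ|² dx (integrals over the domain).
Gaussian moments: ∫x^(2j)·e^(−2βx²) dx = (2j−1)!!/(4β)^j · √(π/(2β)), odd powers integrate to 0; here √(π/(2β)) = 0.66992.
State is unnormalized: ∫|φ|² dx = 0.66992, and ∫φ*·x⁴·φ dx = 0.010254, so ⟨x⁴⟩ = 0.010254 / 0.66992.
⟨x⁴⟩ = 0.015306.

0.0153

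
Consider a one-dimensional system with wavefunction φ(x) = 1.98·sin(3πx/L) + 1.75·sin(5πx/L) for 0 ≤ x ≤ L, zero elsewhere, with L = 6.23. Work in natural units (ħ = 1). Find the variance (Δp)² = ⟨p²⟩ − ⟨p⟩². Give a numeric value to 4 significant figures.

Compute ⟨p⟩ and ⟨p²⟩ separately; (Δp)² = ⟨p²⟩ − ⟨p⟩².
d²/dx² sin(jπx/L) = −(jπ/L)²·sin(jπx/L); on 0 ≤ x ≤ L, ∫sin²(jπx/L) dx = L/2 and ∫sin(jπx/L)·sin(lπx/L) dx = 0 for j ≠ l, so only diagonal terms survive in ∫|φ|² and ∫φ·φ″; ∫φ·φ′ dx = [φ²/2] between the walls = 0.
Normalization: ∫|φ|² dx = 21.752.
⟨p⟩ = 0.0000 and ⟨p²⟩ = 4.0729.
(Δp)² = 4.0729 − (0.0000)² = 4.0729.

4.073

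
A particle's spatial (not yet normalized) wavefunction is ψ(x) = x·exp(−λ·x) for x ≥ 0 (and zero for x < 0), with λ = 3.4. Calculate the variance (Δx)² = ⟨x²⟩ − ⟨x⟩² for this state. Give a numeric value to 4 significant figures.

Compute ⟨x⟩ and ⟨x²⟩ separately, then (Δx)² = ⟨x²⟩ − ⟨x⟩².
Every integrand reduces to terms xʲ·e^(−2λx) on [0, ∞); use ∫₀^∞ xʲ·e^(−2λx) dx = j!/(2λ)^(j+1).
Normalization: ∫|ψ|² dx = 0.0063607.
⟨x⟩ = 0.44118 and ⟨x²⟩ = 0.25952.
(Δx)² = 0.25952 − (0.44118)² = 0.064879.

0.06488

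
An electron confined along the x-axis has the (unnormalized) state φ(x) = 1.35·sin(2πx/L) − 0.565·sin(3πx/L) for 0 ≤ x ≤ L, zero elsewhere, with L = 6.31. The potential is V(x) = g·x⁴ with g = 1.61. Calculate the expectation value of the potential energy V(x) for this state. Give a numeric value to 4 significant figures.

713.5

⟨V⟩ = ∫ V(x)·|φ|² dx / ∫|φ|² dx.
On 0 ≤ x ≤ L (j ≠ l): ∫sin²(jπx/L) dx = L/2, ∫sin(jπx/L)·sin(lπx/L) dx = 0; diagonal moments ∫x·sin²(jπx/L) dx = L²/4, ∫x²·sin²(jπx/L) dx = L³·(1/6 − 1/(4j²π²)); cross terms ∫x·sin(jπx/L)·sin(lπx/L) dx = 0 for j + l even and −4jlL²/(π²(j² − l²)²) for j + l odd, ∫x²·sin(jπx/L)·sin(lπx/L) dx = (−1)^(j+l)·4jlL³/(π²(j² − l²)²); higher powers the same way via product-to-sum and parts.
State is unnormalized: ∫|φ|² dx = 6.7571, and ∫φ*·V(x)·φ dx = 4821.0, so ⟨V⟩ = 4821.0 / 6.7571.
⟨V⟩ = 713.46.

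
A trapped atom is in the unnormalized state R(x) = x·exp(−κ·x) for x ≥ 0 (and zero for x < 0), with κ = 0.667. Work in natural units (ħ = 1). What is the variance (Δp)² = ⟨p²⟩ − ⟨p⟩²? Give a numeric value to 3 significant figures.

0.445

Compute ⟨p⟩ and ⟨p²⟩ separately; (Δp)² = ⟨p²⟩ − ⟨p⟩².
Differentiate x·exp(−κ·x) with the product rule; every integrand then reduces to terms xʲ·e^(−2κx) on [0, ∞), with ∫₀^∞ xʲ·e^(−2κx) dx = j!/(2κ)^(j+1).
Normalization: ∫|R|² dx = 0.84249.
⟨p⟩ = 0.0000 and ⟨p²⟩ = 0.44489.
(Δp)² = 0.44489 − (0.0000)² = 0.44489.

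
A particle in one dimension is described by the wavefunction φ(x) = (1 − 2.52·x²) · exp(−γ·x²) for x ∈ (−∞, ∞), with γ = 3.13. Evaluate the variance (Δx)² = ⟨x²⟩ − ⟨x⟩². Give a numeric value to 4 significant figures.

Compute ⟨x⟩ and ⟨x²⟩ separately, then (Δx)² = ⟨x²⟩ − ⟨x⟩².
Expand each integrand as polynomial × e^(−2γx²) and use ∫x^(2j)·e^(−2γx²) dx = (2j−1)!!/(4γ)^j · √(π/(2γ)), odd powers → 0; here √(π/(2γ)) = 0.70842.
Normalization: ∫|φ|² dx = 0.50934.
⟨x⟩ = 0.0000 and ⟨x²⟩ = 0.044439.
(Δx)² = 0.044439 − (0.0000)² = 0.044439.

0.04444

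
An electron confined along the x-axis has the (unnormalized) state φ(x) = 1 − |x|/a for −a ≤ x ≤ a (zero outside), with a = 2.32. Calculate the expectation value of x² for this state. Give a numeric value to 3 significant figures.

0.538

⟨x²⟩ = ∫ x²·|φ|² dx / ∫|φ|² dx (integrals over the domain).
φ is even, so ∫ over [−a, a] = 2∫₀ᵃ with φ = 1 − x/a there: ∫₀ᵃ (1 − x/a)² dx = a/3, ∫₀ᵃ x²(1 − x/a)² dx = a³/30, ∫₀ᵃ x⁴(1 − x/a)² dx = a⁵/105.
State is unnormalized: ∫|φ|² dx = 1.5467, and ∫φ*·x²·φ dx = 0.83248, so ⟨x²⟩ = 0.83248 / 1.5467.
⟨x²⟩ = 0.53824.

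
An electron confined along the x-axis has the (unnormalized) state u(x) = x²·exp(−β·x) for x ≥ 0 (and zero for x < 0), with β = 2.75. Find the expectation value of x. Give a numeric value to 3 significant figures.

⟨x⟩ = ∫ x·|u|² dx / ∫|u|² dx (integrals over the domain).
Every integrand reduces to terms xʲ·e^(−2βx) on [0, ∞); use ∫₀^∞ xʲ·e^(−2βx) dx = j!/(2β)^(j+1).
State is unnormalized: ∫|u|² dx = 0.0047687, and ∫u*·x·u dx = 0.0043352, so ⟨x⟩ = 0.0043352 / 0.0047687.
⟨x⟩ = 0.90909.

0.909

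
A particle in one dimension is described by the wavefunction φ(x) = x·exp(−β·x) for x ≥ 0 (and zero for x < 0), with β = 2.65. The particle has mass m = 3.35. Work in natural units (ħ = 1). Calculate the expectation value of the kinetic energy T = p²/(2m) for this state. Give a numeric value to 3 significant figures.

1.05

T = −(ħ²/2m) d²/dx², so ⟨T⟩ = −(ħ²/2m) ∫ φ*·φ'' dx / ∫|φ|² dx; with m = 3.35.
Differentiate x·exp(−β·x) with the product rule; every integrand then reduces to terms xʲ·e^(−2βx) on [0, ∞), with ∫₀^∞ xʲ·e^(−2βx) dx = j!/(2β)^(j+1).
State is unnormalized: ∫|φ|² dx = 0.013434, and ∫φ*·(−ħ²/2m · φ'') dx = 0.014081, so ⟨T⟩ = 0.014081 / 0.013434.
⟨T⟩ = 1.0481.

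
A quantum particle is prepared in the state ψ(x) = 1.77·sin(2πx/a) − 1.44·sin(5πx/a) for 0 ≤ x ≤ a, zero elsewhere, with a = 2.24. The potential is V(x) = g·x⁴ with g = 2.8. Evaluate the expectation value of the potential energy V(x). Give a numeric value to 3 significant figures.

15.3

⟨V⟩ = ∫ V(x)·|ψ|² dx / ∫|ψ|² dx.
On 0 ≤ x ≤ a (j ≠ l): ∫sin²(jπx/a) dx = a/2, ∫sin(jπx/a)·sin(lπx/a) dx = 0; diagonal moments ∫x·sin²(jπx/a) dx = a²/4, ∫x²·sin²(jπx/a) dx = a³·(1/6 − 1/(4j²π²)); cross terms ∫x·sin(jπx/a)·sin(lπx/a) dx = 0 for j + l even and −4jla²/(π²(j² − l²)²) for j + l odd, ∫x²·sin(jπx/a)·sin(lπx/a) dx = (−1)^(j+l)·4jla³/(π²(j² − l²)²); higher powers the same way via product-to-sum and parts.
State is unnormalized: ∫|ψ|² dx = 5.8313, and ∫ψ*·V(x)·ψ dx = 89.139, so ⟨V⟩ = 89.139 / 5.8313.
⟨V⟩ = 15.286.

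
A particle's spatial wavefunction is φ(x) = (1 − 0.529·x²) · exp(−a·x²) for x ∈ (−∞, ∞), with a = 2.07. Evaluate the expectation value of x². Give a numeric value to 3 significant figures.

0.0926

⟨x²⟩ = ∫ x²·|φ|² dx / ∫|φ|² dx (integrals over the domain).
Expand each integrand as polynomial × e^(−2ax²) and use ∫x^(2j)·e^(−2ax²) dx = (2j−1)!!/(4a)^j · √(π/(2a)), odd powers → 0; here √(π/(2a)) = 0.87111.
State is unnormalized: ∫|φ|² dx = 0.77047, and ∫φ*·x²·φ dx = 0.071319, so ⟨x²⟩ = 0.071319 / 0.77047.
⟨x²⟩ = 0.092566.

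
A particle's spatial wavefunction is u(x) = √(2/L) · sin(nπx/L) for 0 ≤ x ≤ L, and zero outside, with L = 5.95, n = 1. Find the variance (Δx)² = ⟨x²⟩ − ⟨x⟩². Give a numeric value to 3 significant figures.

Compute ⟨x⟩ and ⟨x²⟩ separately, then (Δx)² = ⟨x²⟩ − ⟨x⟩².
With sin²θ = (1 − cos2θ)/2 on 0 ≤ x ≤ L: ∫sin²(nπx/L) dx = L/2, ∫x·sin²(nπx/L) dx = L²/4, ∫x²·sin²(nπx/L) dx = L³·(1/6 − 1/(4n²π²)); higher powers xᵏ the same way, integrating xᵏ·cos(2nπx/L) by parts.
⟨x⟩ = 2.9750 and ⟨x²⟩ = 10.007.
(Δx)² = 10.007 − (2.9750)² = 1.1567.

1.16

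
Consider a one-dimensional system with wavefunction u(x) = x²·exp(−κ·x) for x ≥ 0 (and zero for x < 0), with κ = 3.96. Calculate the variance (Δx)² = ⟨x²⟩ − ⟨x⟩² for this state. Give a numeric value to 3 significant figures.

0.0797

Compute ⟨x⟩ and ⟨x²⟩ separately, then (Δx)² = ⟨x²⟩ − ⟨x⟩².
Every integrand reduces to terms xʲ·e^(−2κx) on [0, ∞); use ∫₀^∞ xʲ·e^(−2κx) dx = j!/(2κ)^(j+1).
Normalization: ∫|u|² dx = 0.00077017.
⟨x⟩ = 0.63131 and ⟨x²⟩ = 0.47827.
(Δx)² = 0.47827 − (0.63131)² = 0.079711.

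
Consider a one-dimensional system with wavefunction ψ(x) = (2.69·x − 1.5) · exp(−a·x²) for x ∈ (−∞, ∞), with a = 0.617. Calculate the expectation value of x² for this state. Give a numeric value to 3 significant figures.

0.864

⟨x²⟩ = ∫ x²·|ψ|² dx / ∫|ψ|² dx (integrals over the domain).
Expand each integrand as polynomial × e^(−2ax²) and use ∫x^(2j)·e^(−2ax²) dx = (2j−1)!!/(4a)^j · √(π/(2a)), odd powers → 0; here √(π/(2a)) = 1.5956.
State is unnormalized: ∫|ψ|² dx = 8.2682, and ∫ψ*·x²·ψ dx = 7.1412, so ⟨x²⟩ = 7.1412 / 8.2682.
⟨x²⟩ = 0.86370.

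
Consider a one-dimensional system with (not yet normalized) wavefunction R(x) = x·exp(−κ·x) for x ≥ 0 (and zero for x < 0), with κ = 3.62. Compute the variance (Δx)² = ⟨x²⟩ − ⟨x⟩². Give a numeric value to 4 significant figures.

0.05723

Compute ⟨x⟩ and ⟨x²⟩ separately, then (Δx)² = ⟨x²⟩ − ⟨x⟩².
Every integrand reduces to terms xʲ·e^(−2κx) on [0, ∞); use ∫₀^∞ xʲ·e^(−2κx) dx = j!/(2κ)^(j+1).
Normalization: ∫|R|² dx = 0.0052700.
⟨x⟩ = 0.41436 and ⟨x²⟩ = 0.22893.
(Δx)² = 0.22893 − (0.41436)² = 0.057233.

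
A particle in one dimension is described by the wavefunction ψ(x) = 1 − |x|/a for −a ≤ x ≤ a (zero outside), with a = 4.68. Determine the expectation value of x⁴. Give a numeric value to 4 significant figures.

13.71

⟨x⁴⟩ = ∫ x⁴·|ψ|² dx / ∫|ψ|² dx (integrals over the domain).
ψ is even, so ∫ over [−a, a] = 2∫₀ᵃ with ψ = 1 − x/a there: ∫₀ᵃ (1 − x/a)² dx = a/3, ∫₀ᵃ x²(1 − x/a)² dx = a³/30, ∫₀ᵃ x⁴(1 − x/a)² dx = a⁵/105.
State is unnormalized: ∫|ψ|² dx = 3.1200, and ∫ψ*·x⁴·ψ dx = 42.763, so ⟨x⁴⟩ = 42.763 / 3.1200.
⟨x⁴⟩ = 13.706.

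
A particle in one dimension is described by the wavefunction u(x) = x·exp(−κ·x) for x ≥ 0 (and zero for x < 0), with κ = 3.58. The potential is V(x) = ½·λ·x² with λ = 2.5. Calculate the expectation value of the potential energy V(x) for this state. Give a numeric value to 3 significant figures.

⟨V⟩ = ∫ V(x)·|u|² dx / ∫|u|² dx.
Every integrand reduces to terms xʲ·e^(−2κx) on [0, ∞); use ∫₀^∞ xʲ·e^(−2κx) dx = j!/(2κ)^(j+1).
State is unnormalized: ∫|u|² dx = 0.0054487, and ∫u*·V(x)·u dx = 0.0015942, so ⟨V⟩ = 0.0015942 / 0.0054487.
⟨V⟩ = 0.29259.

0.293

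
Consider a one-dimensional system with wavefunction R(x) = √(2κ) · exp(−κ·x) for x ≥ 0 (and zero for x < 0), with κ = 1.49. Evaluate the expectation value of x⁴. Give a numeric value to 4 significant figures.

⟨x⁴⟩ = ∫ x⁴·|R|² dx (integrals over the domain).
Every integrand reduces to terms xʲ·e^(−2κx) on [0, ∞); use ∫₀^∞ xʲ·e^(−2κx) dx = j!/(2κ)^(j+1).
⟨x⁴⟩ = 0.30433.

0.3043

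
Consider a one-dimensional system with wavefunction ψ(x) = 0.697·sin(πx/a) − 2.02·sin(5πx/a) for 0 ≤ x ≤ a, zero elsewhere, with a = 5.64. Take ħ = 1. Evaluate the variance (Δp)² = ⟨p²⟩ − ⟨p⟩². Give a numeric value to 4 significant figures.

Compute ⟨p⟩ and ⟨p²⟩ separately; (Δp)² = ⟨p²⟩ − ⟨p⟩².
d²/dx² sin(jπx/a) = −(jπ/a)²·sin(jπx/a); on 0 ≤ x ≤ a, ∫sin²(jπx/a) dx = a/2 and ∫sin(jπx/a)·sin(lπx/a) dx = 0 for j ≠ l, so only diagonal terms survive in ∫|ψ|² and ∫ψ·ψ″; ∫ψ·ψ′ dx = [ψ²/2] between the walls = 0.
Normalization: ∫|ψ|² dx = 12.877.
⟨p⟩ = 0.0000 and ⟨p²⟩ = 6.9645.
(Δp)² = 6.9645 − (0.0000)² = 6.9645.

6.965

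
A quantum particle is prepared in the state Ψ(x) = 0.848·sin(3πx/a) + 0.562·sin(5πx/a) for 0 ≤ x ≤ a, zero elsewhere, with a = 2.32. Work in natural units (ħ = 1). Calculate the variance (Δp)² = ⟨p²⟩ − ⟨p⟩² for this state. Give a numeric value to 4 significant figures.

25.46

Compute ⟨p⟩ and ⟨p²⟩ separately; (Δp)² = ⟨p²⟩ − ⟨p⟩².
d²/dx² sin(jπx/a) = −(jπ/a)²·sin(jπx/a); on 0 ≤ x ≤ a, ∫sin²(jπx/a) dx = a/2 and ∫sin(jπx/a)·sin(lπx/a) dx = 0 for j ≠ l, so only diagonal terms survive in ∫|Ψ|² and ∫Ψ·Ψ″; ∫Ψ·Ψ′ dx = [Ψ²/2] between the walls = 0.
Normalization: ∫|Ψ|² dx = 1.2005.
⟨p⟩ = 0.0000 and ⟨p²⟩ = 25.457.
(Δp)² = 25.457 − (0.0000)² = 25.457.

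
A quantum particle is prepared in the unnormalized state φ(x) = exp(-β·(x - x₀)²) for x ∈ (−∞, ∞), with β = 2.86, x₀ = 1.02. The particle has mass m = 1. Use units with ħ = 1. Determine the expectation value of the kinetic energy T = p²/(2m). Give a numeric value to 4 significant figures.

T = −(ħ²/2m) d²/dx², so ⟨T⟩ = −(ħ²/2m) ∫ φ*·φ'' dx / ∫|φ|² dx; with m = 1.
Gaussian moments (u = x − x₀): ∫u^(2j)·e^(−2βu²) du = (2j−1)!!/(4β)^j · √(π/(2β)), odd powers integrate to 0; here √(π/(2β)) = 0.74110. Derivatives: d/dx e^(−βu²) = −2βu·e^(−βu²), d²/dx² e^(−βu²) = (4β²u² − 2β)·e^(−βu²).
State is unnormalized: ∫|φ|² dx = 0.74110, and ∫φ*·(−ħ²/2m · φ'') dx = 1.0598, so ⟨T⟩ = 1.0598 / 0.74110.
⟨T⟩ = 1.4300.

1.430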